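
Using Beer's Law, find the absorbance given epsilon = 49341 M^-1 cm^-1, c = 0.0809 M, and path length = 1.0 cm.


A = epsilon * c * l
A = 49341 * 0.0809 * 1.0
A = 3991.6869

3991.6869


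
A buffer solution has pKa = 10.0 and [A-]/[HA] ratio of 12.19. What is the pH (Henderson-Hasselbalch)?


pH = pKa + log10([A-]/[HA])
pH = 10.0 + log10(12.19)
pH = 11.086

11.086


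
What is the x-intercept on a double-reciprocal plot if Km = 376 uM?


x-intercept = -1/Km
= -1/376
= -0.0027 1/uM

-0.0027 1/uM


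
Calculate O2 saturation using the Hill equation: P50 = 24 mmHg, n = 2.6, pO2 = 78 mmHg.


Y = pO2^n / (P50^n + pO2^n)
Y = 78^2.6 / (24^2.6 + 78^2.6)
Y = 95.54%

95.54%


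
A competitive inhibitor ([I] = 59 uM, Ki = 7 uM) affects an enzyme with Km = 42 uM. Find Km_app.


Km_app = Km * (1 + [I]/Ki)
Km_app = 42 * (1 + 59/7)
Km_app = 396.0 uM

396.0 uM


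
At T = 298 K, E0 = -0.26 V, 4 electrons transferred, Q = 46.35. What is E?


E = E0 - (RT/nF) * ln(Q)
E = -0.26 - (8.314 * 298 / (4 * 96485)) * ln(46.35)
E = -0.2846 V

-0.2846 V


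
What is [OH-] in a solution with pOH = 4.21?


[OH-] = 10^(-pOH)
[OH-] = 10^(-4.21)
[OH-] = 6.166e-05 M

6.166e-05 M


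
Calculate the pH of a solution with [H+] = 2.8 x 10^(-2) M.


pH = -log10([H+])
pH = -log10(2.8 x 10^(-2))
pH = 1.5528

1.5528


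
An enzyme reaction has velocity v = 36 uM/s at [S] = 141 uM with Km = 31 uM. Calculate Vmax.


Vmax = v * (Km + [S]) / [S]
Vmax = 36 * (31 + 141) / 141
Vmax = 43.9149 uM/s

43.9149 uM/s


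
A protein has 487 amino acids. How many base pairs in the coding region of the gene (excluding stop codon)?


Each amino acid = 1 codon = 3 bp
bp = 487 * 3 = 1461 bp

1461 bp


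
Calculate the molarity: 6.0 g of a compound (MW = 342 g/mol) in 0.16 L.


C = (mass / MW) / volume
C = (6.0 / 342) / 0.16
C = 0.1096 M

0.1096 M


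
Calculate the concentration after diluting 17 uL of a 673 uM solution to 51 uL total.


C2 = C1 * V1 / V2
C2 = 673 * 17 / 51
C2 = 224.3333 uM

224.3333 uM


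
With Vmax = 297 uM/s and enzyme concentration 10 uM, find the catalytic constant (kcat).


kcat = Vmax / [E]t
kcat = 297 / 10
kcat = 29.7 s^-1

29.7 s^-1


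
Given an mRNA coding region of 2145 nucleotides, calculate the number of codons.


codons = nucleotides / 3
codons = 2145 / 3 = 715

715


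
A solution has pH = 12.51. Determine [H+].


[H+] = 10^(-pH)
[H+] = 10^(-12.51)
[H+] = 3.090e-13 M

3.090e-13 M


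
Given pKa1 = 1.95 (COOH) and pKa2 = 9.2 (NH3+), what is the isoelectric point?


pI = (pKa1 + pKa2) / 2
pI = (1.95 + 9.2) / 2
pI = 5.575

5.575


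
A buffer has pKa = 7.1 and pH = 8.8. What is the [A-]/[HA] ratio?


[A-]/[HA] = 10^(pH - pKa)
= 10^(8.8 - 7.1)
= 50.1187

50.1187


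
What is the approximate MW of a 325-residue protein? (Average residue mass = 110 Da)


MW = n_residues * 110 Da
MW = 325 * 110
MW = 35750 Da

35750 Da


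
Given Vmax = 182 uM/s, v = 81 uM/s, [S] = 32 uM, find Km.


Km = [S] * (Vmax - v) / v
Km = 32 * (182 - 81) / 81
Km = 39.9012 uM

39.9012 uM


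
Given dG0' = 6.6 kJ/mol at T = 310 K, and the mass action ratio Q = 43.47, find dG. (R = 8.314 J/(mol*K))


dG = dG0' + RT * ln(Q) / 1000
dG = 6.6 + 8.314 * 310 * ln(43.47) / 1000
dG = 16.3219 kJ/mol

16.3219 kJ/mol


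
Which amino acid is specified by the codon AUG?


Standard genetic code lookup.
Codon AUG -> Met (start)

Met (start)


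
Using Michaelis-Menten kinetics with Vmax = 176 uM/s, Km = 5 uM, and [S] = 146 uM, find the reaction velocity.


v = Vmax * [S] / (Km + [S])
v = 176 * 146 / (5 + 146)
v = 170.1722 uM/s

170.1722 uM/s


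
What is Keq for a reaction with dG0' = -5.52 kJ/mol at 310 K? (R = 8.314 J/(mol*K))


Keq = exp(-dG0 * 1000 / (R * T))
Keq = exp(-(-5.52) * 1000 / (8.314 * 310))
Keq = 8.5143

8.5143


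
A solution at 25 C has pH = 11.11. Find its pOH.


pOH = 14 - pH
pOH = 14 - 11.11
pOH = 2.89

2.89


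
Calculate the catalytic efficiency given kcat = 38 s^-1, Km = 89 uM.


Catalytic efficiency = kcat / Km
= 38 / 89
= 0.427 uM^-1*s^-1

0.427 uM^-1*s^-1


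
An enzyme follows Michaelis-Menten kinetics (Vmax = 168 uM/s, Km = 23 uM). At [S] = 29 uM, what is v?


v = Vmax * [S] / (Km + [S])
v = 168 * 29 / (23 + 29)
v = 93.6923 uM/s

93.6923 uM/s


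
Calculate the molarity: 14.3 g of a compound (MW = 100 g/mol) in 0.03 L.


C = (mass / MW) / volume
C = (14.3 / 100) / 0.03
C = 4.7667 M

4.7667 M


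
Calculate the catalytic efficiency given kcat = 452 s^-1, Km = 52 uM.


Catalytic efficiency = kcat / Km
= 452 / 52
= 8.6923 uM^-1*s^-1

8.6923 uM^-1*s^-1


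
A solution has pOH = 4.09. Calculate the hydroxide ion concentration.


[OH-] = 10^(-pOH)
[OH-] = 10^(-4.09)
[OH-] = 8.128e-05 M

8.128e-05 M


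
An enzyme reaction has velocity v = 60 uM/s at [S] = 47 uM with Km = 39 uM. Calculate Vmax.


Vmax = v * (Km + [S]) / [S]
Vmax = 60 * (39 + 47) / 47
Vmax = 109.7872 uM/s

109.7872 uM/s


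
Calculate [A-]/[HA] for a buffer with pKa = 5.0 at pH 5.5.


[A-]/[HA] = 10^(pH - pKa)
= 10^(5.5 - 5.0)
= 3.1623

3.1623


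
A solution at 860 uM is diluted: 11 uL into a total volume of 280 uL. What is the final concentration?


C2 = C1 * V1 / V2
C2 = 860 * 11 / 280
C2 = 33.7857 uM

33.7857 uM


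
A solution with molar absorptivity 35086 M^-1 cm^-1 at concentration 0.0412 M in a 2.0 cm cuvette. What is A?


A = epsilon * c * l
A = 35086 * 0.0412 * 2.0
A = 2891.0864

2891.0864


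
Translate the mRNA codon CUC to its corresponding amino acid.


Standard genetic code lookup.
Codon CUC -> Leu

Leu


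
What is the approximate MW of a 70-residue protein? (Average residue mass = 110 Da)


MW = n_residues * 110 Da
MW = 70 * 110
MW = 7700 Da

7700 Da


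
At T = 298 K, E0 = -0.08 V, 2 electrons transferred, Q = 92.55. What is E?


E = E0 - (RT/nF) * ln(Q)
E = -0.08 - (8.314 * 298 / (2 * 96485)) * ln(92.55)
E = -0.1381 V

-0.1381 V


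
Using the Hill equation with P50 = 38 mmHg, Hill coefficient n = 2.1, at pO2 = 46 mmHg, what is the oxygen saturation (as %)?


Y = pO2^n / (P50^n + pO2^n)
Y = 46^2.1 / (38^2.1 + 46^2.1)
Y = 59.9%

59.9%


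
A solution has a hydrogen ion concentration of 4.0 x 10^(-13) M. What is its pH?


pH = -log10([H+])
pH = -log10(4.0 x 10^(-13))
pH = 12.3979

12.3979


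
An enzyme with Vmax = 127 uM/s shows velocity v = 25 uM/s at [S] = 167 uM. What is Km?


Km = [S] * (Vmax - v) / v
Km = 167 * (127 - 25) / 25
Km = 681.36 uM

681.36 uM


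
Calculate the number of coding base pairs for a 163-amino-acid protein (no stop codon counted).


Each amino acid = 1 codon = 3 bp
bp = 163 * 3 = 489 bp

489 bp


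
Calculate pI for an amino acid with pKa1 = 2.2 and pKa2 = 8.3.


pI = (pKa1 + pKa2) / 2
pI = (2.2 + 8.3) / 2
pI = 5.25

5.25


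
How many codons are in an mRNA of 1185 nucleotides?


codons = nucleotides / 3
codons = 1185 / 3 = 395

395


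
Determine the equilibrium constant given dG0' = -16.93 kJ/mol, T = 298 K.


Keq = exp(-dG0 * 1000 / (R * T))
Keq = exp(-(-16.93) * 1000 / (8.314 * 298))
Keq = 928.2517

928.2517


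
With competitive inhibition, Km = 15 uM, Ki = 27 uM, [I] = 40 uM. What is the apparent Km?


Km_app = Km * (1 + [I]/Ki)
Km_app = 15 * (1 + 40/27)
Km_app = 37.2222 uM

37.2222 uM


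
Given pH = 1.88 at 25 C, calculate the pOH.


pOH = 14 - pH
pOH = 14 - 1.88
pOH = 12.12

12.12


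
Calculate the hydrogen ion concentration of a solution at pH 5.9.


[H+] = 10^(-pH)
[H+] = 10^(-5.9)
[H+] = 1.259e-06 M

1.259e-06 M


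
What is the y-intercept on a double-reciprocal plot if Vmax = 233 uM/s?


y-intercept = 1/Vmax
= 1/233
= 0.0043 s/uM

0.0043 s/uM


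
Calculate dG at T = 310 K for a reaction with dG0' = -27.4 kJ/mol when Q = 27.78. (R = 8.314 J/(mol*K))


dG = dG0' + RT * ln(Q) / 1000
dG = -27.4 + 8.314 * 310 * ln(27.78) / 1000
dG = -18.8321 kJ/mol

-18.8321 kJ/mol


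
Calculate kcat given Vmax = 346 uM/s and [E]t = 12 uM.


kcat = Vmax / [E]t
kcat = 346 / 12
kcat = 28.8333 s^-1

28.8333 s^-1


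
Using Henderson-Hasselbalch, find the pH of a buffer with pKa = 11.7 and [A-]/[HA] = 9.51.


pH = pKa + log10([A-]/[HA])
pH = 11.7 + log10(9.51)
pH = 12.6782

12.6782


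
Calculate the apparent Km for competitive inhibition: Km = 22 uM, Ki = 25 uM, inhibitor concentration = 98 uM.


Km_app = Km * (1 + [I]/Ki)
Km_app = 22 * (1 + 98/25)
Km_app = 108.24 uM

108.24 uM


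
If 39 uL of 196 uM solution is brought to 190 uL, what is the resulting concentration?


C2 = C1 * V1 / V2
C2 = 196 * 39 / 190
C2 = 40.2316 uM

40.2316 uM


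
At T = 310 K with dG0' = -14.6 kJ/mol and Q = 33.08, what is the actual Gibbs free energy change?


dG = dG0' + RT * ln(Q) / 1000
dG = -14.6 + 8.314 * 310 * ln(33.08) / 1000
dG = -5.5821 kJ/mol

-5.5821 kJ/mol


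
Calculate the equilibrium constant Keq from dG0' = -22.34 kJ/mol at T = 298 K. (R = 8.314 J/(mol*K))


Keq = exp(-dG0 * 1000 / (R * T))
Keq = exp(-(-22.34) * 1000 / (8.314 * 298))
Keq = 8241.1267

8241.1267


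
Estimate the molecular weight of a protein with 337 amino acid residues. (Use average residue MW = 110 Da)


MW = n_residues * 110 Da
MW = 337 * 110
MW = 37070 Da

37070 Da


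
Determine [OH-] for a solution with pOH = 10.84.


[OH-] = 10^(-pOH)
[OH-] = 10^(-10.84)
[OH-] = 1.445e-11 M

1.445e-11 M


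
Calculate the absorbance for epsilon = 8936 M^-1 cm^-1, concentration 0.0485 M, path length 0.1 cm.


A = epsilon * c * l
A = 8936 * 0.0485 * 0.1
A = 43.3396

43.3396


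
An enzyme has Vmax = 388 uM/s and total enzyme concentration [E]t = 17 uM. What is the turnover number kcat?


kcat = Vmax / [E]t
kcat = 388 / 17
kcat = 22.8235 s^-1

22.8235 s^-1


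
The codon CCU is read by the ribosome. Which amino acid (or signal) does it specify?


Standard genetic code lookup.
Codon CCU -> Pro

Pro


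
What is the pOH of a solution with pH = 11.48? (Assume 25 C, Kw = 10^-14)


pOH = 14 - pH
pOH = 14 - 11.48
pOH = 2.52

2.52


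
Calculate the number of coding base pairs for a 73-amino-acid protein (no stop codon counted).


Each amino acid = 1 codon = 3 bp
bp = 73 * 3 = 219 bp

219 bp


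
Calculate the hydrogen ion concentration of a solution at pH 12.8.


[H+] = 10^(-pH)
[H+] = 10^(-12.8)
[H+] = 1.585e-13 M

1.585e-13 M


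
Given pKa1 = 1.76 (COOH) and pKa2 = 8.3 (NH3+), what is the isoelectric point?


pI = (pKa1 + pKa2) / 2
pI = (1.76 + 8.3) / 2
pI = 5.03

5.03


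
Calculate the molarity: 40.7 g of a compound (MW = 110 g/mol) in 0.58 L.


C = (mass / MW) / volume
C = (40.7 / 110) / 0.58
C = 0.6379 M

0.6379 M


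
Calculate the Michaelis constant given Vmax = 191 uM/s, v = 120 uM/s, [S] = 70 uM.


Km = [S] * (Vmax - v) / v
Km = 70 * (191 - 120) / 120
Km = 41.4167 uM

41.4167 uM


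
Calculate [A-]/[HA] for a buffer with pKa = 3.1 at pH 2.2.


[A-]/[HA] = 10^(pH - pKa)
= 10^(2.2 - 3.1)
= 0.1259

0.1259


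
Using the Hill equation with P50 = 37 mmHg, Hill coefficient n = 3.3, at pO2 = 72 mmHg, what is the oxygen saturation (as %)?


Y = pO2^n / (P50^n + pO2^n)
Y = 72^3.3 / (37^3.3 + 72^3.3)
Y = 90.0%

90.0%


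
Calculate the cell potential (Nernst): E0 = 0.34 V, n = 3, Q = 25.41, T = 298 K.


E = E0 - (RT/nF) * ln(Q)
E = 0.34 - (8.314 * 298 / (3 * 96485)) * ln(25.41)
E = 0.3123 V

0.3123 V


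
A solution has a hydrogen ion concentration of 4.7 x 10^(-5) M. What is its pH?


pH = -log10([H+])
pH = -log10(4.7 x 10^(-5))
pH = 4.3279

4.3279


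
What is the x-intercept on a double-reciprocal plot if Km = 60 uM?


x-intercept = -1/Km
= -1/60
= -0.0167 1/uM

-0.0167 1/uM


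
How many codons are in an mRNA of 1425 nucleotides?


codons = nucleotides / 3
codons = 1425 / 3 = 475

475


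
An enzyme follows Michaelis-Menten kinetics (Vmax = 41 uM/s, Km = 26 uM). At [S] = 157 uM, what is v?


v = Vmax * [S] / (Km + [S])
v = 41 * 157 / (26 + 157)
v = 35.1749 uM/s

35.1749 uM/s


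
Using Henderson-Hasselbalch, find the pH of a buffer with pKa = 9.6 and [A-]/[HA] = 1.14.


pH = pKa + log10([A-]/[HA])
pH = 9.6 + log10(1.14)
pH = 9.6569

9.6569


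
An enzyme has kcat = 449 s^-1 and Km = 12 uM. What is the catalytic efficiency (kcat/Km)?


Catalytic efficiency = kcat / Km
= 449 / 12
= 37.4167 uM^-1*s^-1

37.4167 uM^-1*s^-1


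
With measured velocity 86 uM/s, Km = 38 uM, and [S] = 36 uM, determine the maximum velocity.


Vmax = v * (Km + [S]) / [S]
Vmax = 86 * (38 + 36) / 36
Vmax = 176.7778 uM/s

176.7778 uM/s


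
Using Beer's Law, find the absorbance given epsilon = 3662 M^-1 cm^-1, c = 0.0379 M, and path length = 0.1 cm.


A = epsilon * c * l
A = 3662 * 0.0379 * 0.1
A = 13.879

13.879


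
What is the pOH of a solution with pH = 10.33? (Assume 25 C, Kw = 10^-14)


pOH = 14 - pH
pOH = 14 - 10.33
pOH = 3.67

3.67


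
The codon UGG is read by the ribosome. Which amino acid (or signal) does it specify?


Standard genetic code lookup.
Codon UGG -> Trp

Trp


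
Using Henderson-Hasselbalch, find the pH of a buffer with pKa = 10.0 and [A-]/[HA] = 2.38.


pH = pKa + log10([A-]/[HA])
pH = 10.0 + log10(2.38)
pH = 10.3766

10.3766


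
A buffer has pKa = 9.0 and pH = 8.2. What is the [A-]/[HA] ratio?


[A-]/[HA] = 10^(pH - pKa)
= 10^(8.2 - 9.0)
= 0.1585

0.1585


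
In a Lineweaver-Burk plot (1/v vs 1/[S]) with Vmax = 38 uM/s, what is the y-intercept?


y-intercept = 1/Vmax
= 1/38
= 0.0263 s/uM

0.0263 s/uM


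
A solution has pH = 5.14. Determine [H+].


[H+] = 10^(-pH)
[H+] = 10^(-5.14)
[H+] = 7.244e-06 M

7.244e-06 M


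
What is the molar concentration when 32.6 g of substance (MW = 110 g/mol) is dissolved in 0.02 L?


C = (mass / MW) / volume
C = (32.6 / 110) / 0.02
C = 14.8182 M

14.8182 M


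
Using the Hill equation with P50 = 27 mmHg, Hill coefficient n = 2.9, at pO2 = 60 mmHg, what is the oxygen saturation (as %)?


Y = pO2^n / (P50^n + pO2^n)
Y = 60^2.9 / (27^2.9 + 60^2.9)
Y = 91.02%

91.02%


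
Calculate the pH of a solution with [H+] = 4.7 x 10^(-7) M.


pH = -log10([H+])
pH = -log10(4.7 x 10^(-7))
pH = 6.3279

6.3279


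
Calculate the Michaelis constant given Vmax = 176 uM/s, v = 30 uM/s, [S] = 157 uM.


Km = [S] * (Vmax - v) / v
Km = 157 * (176 - 30) / 30
Km = 764.0667 uM

764.0667 uM


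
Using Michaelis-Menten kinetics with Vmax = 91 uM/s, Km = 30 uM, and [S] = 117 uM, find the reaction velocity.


v = Vmax * [S] / (Km + [S])
v = 91 * 117 / (30 + 117)
v = 72.4286 uM/s

72.4286 uM/s


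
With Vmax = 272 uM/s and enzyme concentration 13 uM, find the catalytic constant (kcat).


kcat = Vmax / [E]t
kcat = 272 / 13
kcat = 20.9231 s^-1

20.9231 s^-1


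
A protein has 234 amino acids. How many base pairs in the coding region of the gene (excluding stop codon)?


Each amino acid = 1 codon = 3 bp
bp = 234 * 3 = 702 bp

702 bp


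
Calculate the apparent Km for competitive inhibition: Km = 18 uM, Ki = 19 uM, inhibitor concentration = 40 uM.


Km_app = Km * (1 + [I]/Ki)
Km_app = 18 * (1 + 40/19)
Km_app = 55.8947 uM

55.8947 uM


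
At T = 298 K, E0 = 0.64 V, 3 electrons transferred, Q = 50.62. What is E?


E = E0 - (RT/nF) * ln(Q)
E = 0.64 - (8.314 * 298 / (3 * 96485)) * ln(50.62)
E = 0.6064 V

0.6064 V


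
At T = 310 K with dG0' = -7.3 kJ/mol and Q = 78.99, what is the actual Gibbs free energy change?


dG = dG0' + RT * ln(Q) / 1000
dG = -7.3 + 8.314 * 310 * ln(78.99) / 1000
dG = 3.9612 kJ/mol

3.9612 kJ/mol


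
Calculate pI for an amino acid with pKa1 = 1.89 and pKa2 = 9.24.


pI = (pKa1 + pKa2) / 2
pI = (1.89 + 9.24) / 2
pI = 5.565

5.565


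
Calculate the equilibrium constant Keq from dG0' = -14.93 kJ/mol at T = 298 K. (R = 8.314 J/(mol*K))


Keq = exp(-dG0 * 1000 / (R * T))
Keq = exp(-(-14.93) * 1000 / (8.314 * 298))
Keq = 414.0807

414.0807


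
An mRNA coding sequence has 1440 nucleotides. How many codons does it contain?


codons = nucleotides / 3
codons = 1440 / 3 = 480

480


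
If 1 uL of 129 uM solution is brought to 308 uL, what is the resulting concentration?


C2 = C1 * V1 / V2
C2 = 129 * 1 / 308
C2 = 0.4188 uM

0.4188 uM


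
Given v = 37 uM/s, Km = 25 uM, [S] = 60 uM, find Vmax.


Vmax = v * (Km + [S]) / [S]
Vmax = 37 * (25 + 60) / 60
Vmax = 52.4167 uM/s

52.4167 uM/s


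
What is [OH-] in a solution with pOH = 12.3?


[OH-] = 10^(-pOH)
[OH-] = 10^(-12.3)
[OH-] = 5.012e-13 M

5.012e-13 M


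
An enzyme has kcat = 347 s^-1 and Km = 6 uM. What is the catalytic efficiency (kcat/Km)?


Catalytic efficiency = kcat / Km
= 347 / 6
= 57.8333 uM^-1*s^-1

57.8333 uM^-1*s^-1


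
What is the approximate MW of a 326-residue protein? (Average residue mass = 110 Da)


MW = n_residues * 110 Da
MW = 326 * 110
MW = 35860 Da

35860 Da


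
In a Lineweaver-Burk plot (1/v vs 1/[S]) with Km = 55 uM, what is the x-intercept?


x-intercept = -1/Km
= -1/55
= -0.0182 1/uM

-0.0182 1/uM


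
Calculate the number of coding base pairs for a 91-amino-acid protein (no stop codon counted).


Each amino acid = 1 codon = 3 bp
bp = 91 * 3 = 273 bp

273 bp


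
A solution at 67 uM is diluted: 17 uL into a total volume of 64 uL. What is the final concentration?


C2 = C1 * V1 / V2
C2 = 67 * 17 / 64
C2 = 17.7969 uM

17.7969 uM


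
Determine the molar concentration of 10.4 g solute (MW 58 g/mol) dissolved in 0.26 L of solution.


C = (mass / MW) / volume
C = (10.4 / 58) / 0.26
C = 0.6897 M

0.6897 M


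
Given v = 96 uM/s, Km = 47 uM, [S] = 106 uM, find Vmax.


Vmax = v * (Km + [S]) / [S]
Vmax = 96 * (47 + 106) / 106
Vmax = 138.566 uM/s

138.566 uM/s


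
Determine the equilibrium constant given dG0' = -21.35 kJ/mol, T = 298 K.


Keq = exp(-dG0 * 1000 / (R * T))
Keq = exp(-(-21.35) * 1000 / (8.314 * 298))
Keq = 5526.4868

5526.4868


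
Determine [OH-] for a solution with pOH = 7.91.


[OH-] = 10^(-pOH)
[OH-] = 10^(-7.91)
[OH-] = 1.230e-08 M

1.230e-08 M


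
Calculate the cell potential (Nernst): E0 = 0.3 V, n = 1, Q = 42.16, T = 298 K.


E = E0 - (RT/nF) * ln(Q)
E = 0.3 - (8.314 * 298 / (1 * 96485)) * ln(42.16)
E = 0.2039 V

0.2039 V


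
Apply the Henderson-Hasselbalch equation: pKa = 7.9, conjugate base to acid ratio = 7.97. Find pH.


pH = pKa + log10([A-]/[HA])
pH = 7.9 + log10(7.97)
pH = 8.8015

8.8015


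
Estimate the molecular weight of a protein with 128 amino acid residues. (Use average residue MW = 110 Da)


MW = n_residues * 110 Da
MW = 128 * 110
MW = 14080 Da

14080 Da


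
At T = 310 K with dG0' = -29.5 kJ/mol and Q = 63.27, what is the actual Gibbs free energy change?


dG = dG0' + RT * ln(Q) / 1000
dG = -29.5 + 8.314 * 310 * ln(63.27) / 1000
dG = -18.8107 kJ/mol

-18.8107 kJ/mol


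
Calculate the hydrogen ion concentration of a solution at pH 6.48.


[H+] = 10^(-pH)
[H+] = 10^(-6.48)
[H+] = 3.311e-07 M

3.311e-07 M


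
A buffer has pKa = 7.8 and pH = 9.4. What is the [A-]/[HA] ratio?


[A-]/[HA] = 10^(pH - pKa)
= 10^(9.4 - 7.8)
= 39.8107

39.8107


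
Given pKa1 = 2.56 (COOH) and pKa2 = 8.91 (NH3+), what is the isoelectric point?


pI = (pKa1 + pKa2) / 2
pI = (2.56 + 8.91) / 2
pI = 5.735

5.735


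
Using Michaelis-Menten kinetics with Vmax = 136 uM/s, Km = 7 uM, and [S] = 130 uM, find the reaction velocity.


v = Vmax * [S] / (Km + [S])
v = 136 * 130 / (7 + 130)
v = 129.0511 uM/s

129.0511 uM/s


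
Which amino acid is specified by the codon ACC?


Standard genetic code lookup.
Codon ACC -> Thr

Thr


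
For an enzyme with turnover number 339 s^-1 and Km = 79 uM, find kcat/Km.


Catalytic efficiency = kcat / Km
= 339 / 79
= 4.2911 uM^-1*s^-1

4.2911 uM^-1*s^-1


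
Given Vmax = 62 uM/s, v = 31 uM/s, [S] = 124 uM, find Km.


Km = [S] * (Vmax - v) / v
Km = 124 * (62 - 31) / 31
Km = 124.0 uM

124.0 uM


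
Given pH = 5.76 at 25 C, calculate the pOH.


pOH = 14 - pH
pOH = 14 - 5.76
pOH = 8.24

8.24


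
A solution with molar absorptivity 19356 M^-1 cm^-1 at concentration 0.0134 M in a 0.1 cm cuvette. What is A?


A = epsilon * c * l
A = 19356 * 0.0134 * 0.1
A = 25.937

25.937


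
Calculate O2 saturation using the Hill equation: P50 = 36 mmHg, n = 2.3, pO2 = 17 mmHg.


Y = pO2^n / (P50^n + pO2^n)
Y = 17^2.3 / (36^2.3 + 17^2.3)
Y = 15.11%

15.11%


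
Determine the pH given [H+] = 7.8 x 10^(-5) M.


pH = -log10([H+])
pH = -log10(7.8 x 10^(-5))
pH = 4.1079

4.1079


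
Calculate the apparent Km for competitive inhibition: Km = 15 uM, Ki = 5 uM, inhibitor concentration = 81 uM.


Km_app = Km * (1 + [I]/Ki)
Km_app = 15 * (1 + 81/5)
Km_app = 258.0 uM

258.0 uM


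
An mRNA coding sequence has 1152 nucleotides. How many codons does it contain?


codons = nucleotides / 3
codons = 1152 / 3 = 384

384


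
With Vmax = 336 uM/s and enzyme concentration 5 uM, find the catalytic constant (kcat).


kcat = Vmax / [E]t
kcat = 336 / 5
kcat = 67.2 s^-1

67.2 s^-1


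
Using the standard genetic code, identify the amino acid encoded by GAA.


Standard genetic code lookup.
Codon GAA -> Glu

Glu


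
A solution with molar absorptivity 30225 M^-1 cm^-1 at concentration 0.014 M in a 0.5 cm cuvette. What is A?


A = epsilon * c * l
A = 30225 * 0.014 * 0.5
A = 211.575

211.575


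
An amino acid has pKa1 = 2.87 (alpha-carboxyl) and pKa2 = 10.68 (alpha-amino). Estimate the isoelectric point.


pI = (pKa1 + pKa2) / 2
pI = (2.87 + 10.68) / 2
pI = 6.775

6.775


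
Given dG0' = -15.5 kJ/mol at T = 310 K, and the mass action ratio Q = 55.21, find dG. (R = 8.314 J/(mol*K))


dG = dG0' + RT * ln(Q) / 1000
dG = -15.5 + 8.314 * 310 * ln(55.21) / 1000
dG = -5.1619 kJ/mol

-5.1619 kJ/mol


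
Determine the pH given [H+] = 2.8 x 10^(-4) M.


pH = -log10([H+])
pH = -log10(2.8 x 10^(-4))
pH = 3.5528

3.5528


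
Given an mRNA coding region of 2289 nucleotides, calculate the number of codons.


codons = nucleotides / 3
codons = 2289 / 3 = 763

763


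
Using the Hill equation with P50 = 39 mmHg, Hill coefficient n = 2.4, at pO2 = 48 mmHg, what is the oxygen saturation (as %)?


Y = pO2^n / (P50^n + pO2^n)
Y = 48^2.4 / (39^2.4 + 48^2.4)
Y = 62.21%

62.21%


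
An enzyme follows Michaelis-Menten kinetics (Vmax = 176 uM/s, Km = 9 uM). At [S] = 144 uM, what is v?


v = Vmax * [S] / (Km + [S])
v = 176 * 144 / (9 + 144)
v = 165.6471 uM/s

165.6471 uM/s


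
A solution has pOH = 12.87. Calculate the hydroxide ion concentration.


[OH-] = 10^(-pOH)
[OH-] = 10^(-12.87)
[OH-] = 1.349e-13 M

1.349e-13 M


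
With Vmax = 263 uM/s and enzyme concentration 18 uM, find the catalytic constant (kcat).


kcat = Vmax / [E]t
kcat = 263 / 18
kcat = 14.6111 s^-1

14.6111 s^-1


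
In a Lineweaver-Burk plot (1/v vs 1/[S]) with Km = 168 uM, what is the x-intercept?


x-intercept = -1/Km
= -1/168
= -0.006 1/uM

-0.006 1/uM


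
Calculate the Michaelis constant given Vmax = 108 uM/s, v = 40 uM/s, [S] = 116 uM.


Km = [S] * (Vmax - v) / v
Km = 116 * (108 - 40) / 40
Km = 197.2 uM

197.2 uM


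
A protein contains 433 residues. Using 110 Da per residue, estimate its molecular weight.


MW = n_residues * 110 Da
MW = 433 * 110
MW = 47630 Da

47630 Da


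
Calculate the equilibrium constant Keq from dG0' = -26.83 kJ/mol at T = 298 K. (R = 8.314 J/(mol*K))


Keq = exp(-dG0 * 1000 / (R * T))
Keq = exp(-(-26.83) * 1000 / (8.314 * 298))
Keq = 50470.8123

50470.8123


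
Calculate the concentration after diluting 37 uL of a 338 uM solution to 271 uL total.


C2 = C1 * V1 / V2
C2 = 338 * 37 / 271
C2 = 46.1476 uM

46.1476 uM


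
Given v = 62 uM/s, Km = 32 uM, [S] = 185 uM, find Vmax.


Vmax = v * (Km + [S]) / [S]
Vmax = 62 * (32 + 185) / 185
Vmax = 72.7243 uM/s

72.7243 uM/s


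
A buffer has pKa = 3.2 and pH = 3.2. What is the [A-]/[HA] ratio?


[A-]/[HA] = 10^(pH - pKa)
= 10^(3.2 - 3.2)
= 1.0

1.0


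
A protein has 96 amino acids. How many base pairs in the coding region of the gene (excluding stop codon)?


Each amino acid = 1 codon = 3 bp
bp = 96 * 3 = 288 bp

288 bp


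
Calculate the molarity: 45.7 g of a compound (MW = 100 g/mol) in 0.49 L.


C = (mass / MW) / volume
C = (45.7 / 100) / 0.49
C = 0.9327 M

0.9327 M


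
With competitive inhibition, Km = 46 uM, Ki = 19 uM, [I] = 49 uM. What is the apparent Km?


Km_app = Km * (1 + [I]/Ki)
Km_app = 46 * (1 + 49/19)
Km_app = 164.6316 uM

164.6316 uM


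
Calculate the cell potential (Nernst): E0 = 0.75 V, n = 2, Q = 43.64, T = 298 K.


E = E0 - (RT/nF) * ln(Q)
E = 0.75 - (8.314 * 298 / (2 * 96485)) * ln(43.64)
E = 0.7015 V

0.7015 V


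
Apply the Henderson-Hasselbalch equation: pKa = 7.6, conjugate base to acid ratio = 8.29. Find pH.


pH = pKa + log10([A-]/[HA])
pH = 7.6 + log10(8.29)
pH = 8.5186

8.5186


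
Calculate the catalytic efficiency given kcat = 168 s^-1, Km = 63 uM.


Catalytic efficiency = kcat / Km
= 168 / 63
= 2.6667 uM^-1*s^-1

2.6667 uM^-1*s^-1


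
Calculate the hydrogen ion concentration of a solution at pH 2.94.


[H+] = 10^(-pH)
[H+] = 10^(-2.94)
[H+] = 0.0011 M

0.0011 M


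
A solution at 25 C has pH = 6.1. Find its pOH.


pOH = 14 - pH
pOH = 14 - 6.1
pOH = 7.9

7.9


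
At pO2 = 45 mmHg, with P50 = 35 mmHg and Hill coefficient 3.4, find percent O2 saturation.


Y = pO2^n / (P50^n + pO2^n)
Y = 45^3.4 / (35^3.4 + 45^3.4)
Y = 70.15%

70.15%


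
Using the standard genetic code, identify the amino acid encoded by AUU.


Standard genetic code lookup.
Codon AUU -> Ile

Ile


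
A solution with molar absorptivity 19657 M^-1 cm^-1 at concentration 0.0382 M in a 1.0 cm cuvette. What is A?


A = epsilon * c * l
A = 19657 * 0.0382 * 1.0
A = 750.8974

750.8974


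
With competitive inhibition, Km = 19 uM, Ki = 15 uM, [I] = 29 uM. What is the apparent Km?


Km_app = Km * (1 + [I]/Ki)
Km_app = 19 * (1 + 29/15)
Km_app = 55.7333 uM

55.7333 uM


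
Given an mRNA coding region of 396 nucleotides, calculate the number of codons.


codons = nucleotides / 3
codons = 396 / 3 = 132

132


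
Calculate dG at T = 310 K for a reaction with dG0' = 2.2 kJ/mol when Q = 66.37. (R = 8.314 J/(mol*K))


dG = dG0' + RT * ln(Q) / 1000
dG = 2.2 + 8.314 * 310 * ln(66.37) / 1000
dG = 13.0126 kJ/mol

13.0126 kJ/mol


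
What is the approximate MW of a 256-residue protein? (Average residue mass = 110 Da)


MW = n_residues * 110 Da
MW = 256 * 110
MW = 28160 Da

28160 Da


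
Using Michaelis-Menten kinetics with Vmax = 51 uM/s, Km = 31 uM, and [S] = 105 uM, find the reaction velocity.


v = Vmax * [S] / (Km + [S])
v = 51 * 105 / (31 + 105)
v = 39.375 uM/s

39.375 uM/s


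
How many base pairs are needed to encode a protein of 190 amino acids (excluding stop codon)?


Each amino acid = 1 codon = 3 bp
bp = 190 * 3 = 570 bp

570 bp


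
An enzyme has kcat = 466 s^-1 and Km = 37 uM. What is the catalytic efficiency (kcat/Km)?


Catalytic efficiency = kcat / Km
= 466 / 37
= 12.5946 uM^-1*s^-1

12.5946 uM^-1*s^-1


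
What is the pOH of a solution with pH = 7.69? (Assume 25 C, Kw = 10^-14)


pOH = 14 - pH
pOH = 14 - 7.69
pOH = 6.31

6.31


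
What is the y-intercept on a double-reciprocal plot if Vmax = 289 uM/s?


y-intercept = 1/Vmax
= 1/289
= 0.0035 s/uM

0.0035 s/uM


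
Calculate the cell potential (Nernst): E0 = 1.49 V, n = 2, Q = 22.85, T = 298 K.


E = E0 - (RT/nF) * ln(Q)
E = 1.49 - (8.314 * 298 / (2 * 96485)) * ln(22.85)
E = 1.4498 V

1.4498 V


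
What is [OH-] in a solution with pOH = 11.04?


[OH-] = 10^(-pOH)
[OH-] = 10^(-11.04)
[OH-] = 9.120e-12 M

9.120e-12 M


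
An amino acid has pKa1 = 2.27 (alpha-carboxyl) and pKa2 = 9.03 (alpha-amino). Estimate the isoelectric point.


pI = (pKa1 + pKa2) / 2
pI = (2.27 + 9.03) / 2
pI = 5.65

5.65


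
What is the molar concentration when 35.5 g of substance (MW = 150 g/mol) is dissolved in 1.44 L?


C = (mass / MW) / volume
C = (35.5 / 150) / 1.44
C = 0.1644 M

0.1644 M


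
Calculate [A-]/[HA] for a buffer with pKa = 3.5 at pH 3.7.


[A-]/[HA] = 10^(pH - pKa)
= 10^(3.7 - 3.5)
= 1.5849

1.5849


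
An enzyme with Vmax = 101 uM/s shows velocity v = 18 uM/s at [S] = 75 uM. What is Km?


Km = [S] * (Vmax - v) / v
Km = 75 * (101 - 18) / 18
Km = 345.8333 uM

345.8333 uM


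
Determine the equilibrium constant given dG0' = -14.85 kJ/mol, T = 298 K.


Keq = exp(-dG0 * 1000 / (R * T))
Keq = exp(-(-14.85) * 1000 / (8.314 * 298))
Keq = 400.9238

400.9238


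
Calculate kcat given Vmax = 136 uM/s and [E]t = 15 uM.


kcat = Vmax / [E]t
kcat = 136 / 15
kcat = 9.0667 s^-1

9.0667 s^-1


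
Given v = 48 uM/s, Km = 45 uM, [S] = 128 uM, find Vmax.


Vmax = v * (Km + [S]) / [S]
Vmax = 48 * (45 + 128) / 128
Vmax = 64.875 uM/s

64.875 uM/s


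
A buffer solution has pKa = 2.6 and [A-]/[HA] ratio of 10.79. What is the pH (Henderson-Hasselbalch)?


pH = pKa + log10([A-]/[HA])
pH = 2.6 + log10(10.79)
pH = 3.633

3.633


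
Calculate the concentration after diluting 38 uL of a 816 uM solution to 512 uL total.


C2 = C1 * V1 / V2
C2 = 816 * 38 / 512
C2 = 60.5625 uM

60.5625 uM


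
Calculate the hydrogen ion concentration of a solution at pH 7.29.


[H+] = 10^(-pH)
[H+] = 10^(-7.29)
[H+] = 5.129e-08 M

5.129e-08 M


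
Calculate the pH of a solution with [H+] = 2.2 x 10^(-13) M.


pH = -log10([H+])
pH = -log10(2.2 x 10^(-13))
pH = 12.6576

12.6576


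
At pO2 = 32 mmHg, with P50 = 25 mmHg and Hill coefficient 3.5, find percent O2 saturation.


Y = pO2^n / (P50^n + pO2^n)
Y = 32^3.5 / (25^3.5 + 32^3.5)
Y = 70.35%

70.35%


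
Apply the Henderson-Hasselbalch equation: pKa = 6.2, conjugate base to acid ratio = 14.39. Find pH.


pH = pKa + log10([A-]/[HA])
pH = 6.2 + log10(14.39)
pH = 7.3581

7.3581


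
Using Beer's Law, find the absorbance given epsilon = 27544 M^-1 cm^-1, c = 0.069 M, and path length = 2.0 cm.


A = epsilon * c * l
A = 27544 * 0.069 * 2.0
A = 3801.072

3801.072


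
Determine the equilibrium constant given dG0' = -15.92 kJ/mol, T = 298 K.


Keq = exp(-dG0 * 1000 / (R * T))
Keq = exp(-(-15.92) * 1000 / (8.314 * 298))
Keq = 617.4794

617.4794


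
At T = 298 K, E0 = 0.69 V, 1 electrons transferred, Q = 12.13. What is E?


E = E0 - (RT/nF) * ln(Q)
E = 0.69 - (8.314 * 298 / (1 * 96485)) * ln(12.13)
E = 0.6259 V

0.6259 V


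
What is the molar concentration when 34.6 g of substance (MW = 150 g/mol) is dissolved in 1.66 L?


C = (mass / MW) / volume
C = (34.6 / 150) / 1.66
C = 0.139 M

0.139 M


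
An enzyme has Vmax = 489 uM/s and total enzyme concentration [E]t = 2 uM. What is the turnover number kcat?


kcat = Vmax / [E]t
kcat = 489 / 2
kcat = 244.5 s^-1

244.5 s^-1


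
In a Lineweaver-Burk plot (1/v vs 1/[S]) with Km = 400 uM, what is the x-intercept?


x-intercept = -1/Km
= -1/400
= -0.0025 1/uM

-0.0025 1/uM


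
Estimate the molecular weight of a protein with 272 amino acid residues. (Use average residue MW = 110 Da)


MW = n_residues * 110 Da
MW = 272 * 110
MW = 29920 Da

29920 Da


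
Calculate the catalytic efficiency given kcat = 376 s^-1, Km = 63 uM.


Catalytic efficiency = kcat / Km
= 376 / 63
= 5.9683 uM^-1*s^-1

5.9683 uM^-1*s^-1


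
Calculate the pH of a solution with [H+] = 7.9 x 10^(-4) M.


pH = -log10([H+])
pH = -log10(7.9 x 10^(-4))
pH = 3.1024

3.1024


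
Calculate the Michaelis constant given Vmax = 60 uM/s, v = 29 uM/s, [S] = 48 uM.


Km = [S] * (Vmax - v) / v
Km = 48 * (60 - 29) / 29
Km = 51.3103 uM

51.3103 uM


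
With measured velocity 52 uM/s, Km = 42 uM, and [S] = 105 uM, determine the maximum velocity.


Vmax = v * (Km + [S]) / [S]
Vmax = 52 * (42 + 105) / 105
Vmax = 72.8 uM/s

72.8 uM/s


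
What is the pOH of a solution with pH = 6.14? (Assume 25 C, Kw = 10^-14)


pOH = 14 - pH
pOH = 14 - 6.14
pOH = 7.86

7.86


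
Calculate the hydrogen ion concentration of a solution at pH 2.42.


[H+] = 10^(-pH)
[H+] = 10^(-2.42)
[H+] = 0.0038 M

0.0038 M


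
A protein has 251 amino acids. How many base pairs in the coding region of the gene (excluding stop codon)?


Each amino acid = 1 codon = 3 bp
bp = 251 * 3 = 753 bp

753 bp


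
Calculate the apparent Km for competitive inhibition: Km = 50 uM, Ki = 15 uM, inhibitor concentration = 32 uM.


Km_app = Km * (1 + [I]/Ki)
Km_app = 50 * (1 + 32/15)
Km_app = 156.6667 uM

156.6667 uM


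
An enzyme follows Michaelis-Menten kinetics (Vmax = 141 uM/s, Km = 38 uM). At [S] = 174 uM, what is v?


v = Vmax * [S] / (Km + [S])
v = 141 * 174 / (38 + 174)
v = 115.7264 uM/s

115.7264 uM/s


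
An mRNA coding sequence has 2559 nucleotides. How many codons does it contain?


codons = nucleotides / 3
codons = 2559 / 3 = 853

853


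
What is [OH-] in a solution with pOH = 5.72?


[OH-] = 10^(-pOH)
[OH-] = 10^(-5.72)
[OH-] = 1.905e-06 M

1.905e-06 M


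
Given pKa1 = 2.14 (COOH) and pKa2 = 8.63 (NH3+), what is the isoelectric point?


pI = (pKa1 + pKa2) / 2
pI = (2.14 + 8.63) / 2
pI = 5.385

5.385


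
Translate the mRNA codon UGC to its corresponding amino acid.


Standard genetic code lookup.
Codon UGC -> Cys

Cys


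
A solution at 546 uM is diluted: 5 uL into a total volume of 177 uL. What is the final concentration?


C2 = C1 * V1 / V2
C2 = 546 * 5 / 177
C2 = 15.4237 uM

15.4237 uM


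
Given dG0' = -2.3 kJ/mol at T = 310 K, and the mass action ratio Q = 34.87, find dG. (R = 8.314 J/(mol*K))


dG = dG0' + RT * ln(Q) / 1000
dG = -2.3 + 8.314 * 310 * ln(34.87) / 1000
dG = 6.8537 kJ/mol

6.8537 kJ/mol


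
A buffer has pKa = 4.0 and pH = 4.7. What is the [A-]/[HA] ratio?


[A-]/[HA] = 10^(pH - pKa)
= 10^(4.7 - 4.0)
= 5.0119

5.0119


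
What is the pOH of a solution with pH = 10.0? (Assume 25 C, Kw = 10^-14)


pOH = 14 - pH
pOH = 14 - 10.0
pOH = 4.0

4.0


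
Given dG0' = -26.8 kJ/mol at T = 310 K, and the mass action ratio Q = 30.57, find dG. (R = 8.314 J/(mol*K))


dG = dG0' + RT * ln(Q) / 1000
dG = -26.8 + 8.314 * 310 * ln(30.57) / 1000
dG = -17.9854 kJ/mol

-17.9854 kJ/mol


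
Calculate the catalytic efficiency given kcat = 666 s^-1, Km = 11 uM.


Catalytic efficiency = kcat / Km
= 666 / 11
= 60.5455 uM^-1*s^-1

60.5455 uM^-1*s^-1


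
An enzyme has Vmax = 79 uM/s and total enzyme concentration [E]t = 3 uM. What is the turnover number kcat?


kcat = Vmax / [E]t
kcat = 79 / 3
kcat = 26.3333 s^-1

26.3333 s^-1


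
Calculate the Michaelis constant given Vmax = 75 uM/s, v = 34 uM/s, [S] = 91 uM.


Km = [S] * (Vmax - v) / v
Km = 91 * (75 - 34) / 34
Km = 109.7353 uM

109.7353 uM


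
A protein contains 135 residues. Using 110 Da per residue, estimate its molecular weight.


MW = n_residues * 110 Da
MW = 135 * 110
MW = 14850 Da

14850 Da


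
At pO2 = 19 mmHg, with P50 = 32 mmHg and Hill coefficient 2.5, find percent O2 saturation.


Y = pO2^n / (P50^n + pO2^n)
Y = 19^2.5 / (32^2.5 + 19^2.5)
Y = 21.36%

21.36%


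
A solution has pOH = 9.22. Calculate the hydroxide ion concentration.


[OH-] = 10^(-pOH)
[OH-] = 10^(-9.22)
[OH-] = 6.026e-10 M

6.026e-10 M


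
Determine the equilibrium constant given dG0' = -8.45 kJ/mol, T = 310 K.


Keq = exp(-dG0 * 1000 / (R * T))
Keq = exp(-(-8.45) * 1000 / (8.314 * 310))
Keq = 26.5379

26.5379


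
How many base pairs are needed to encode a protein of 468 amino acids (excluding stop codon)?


Each amino acid = 1 codon = 3 bp
bp = 468 * 3 = 1404 bp

1404 bp


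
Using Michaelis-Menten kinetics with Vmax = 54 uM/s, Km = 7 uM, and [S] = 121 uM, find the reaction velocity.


v = Vmax * [S] / (Km + [S])
v = 54 * 121 / (7 + 121)
v = 51.0469 uM/s

51.0469 uM/s


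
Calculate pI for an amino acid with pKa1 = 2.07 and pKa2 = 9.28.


pI = (pKa1 + pKa2) / 2
pI = (2.07 + 9.28) / 2
pI = 5.675

5.675


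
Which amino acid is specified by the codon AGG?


Standard genetic code lookup.
Codon AGG -> Arg

Arg


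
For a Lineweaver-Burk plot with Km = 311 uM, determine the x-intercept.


x-intercept = -1/Km
= -1/311
= -0.0032 1/uM

-0.0032 1/uM


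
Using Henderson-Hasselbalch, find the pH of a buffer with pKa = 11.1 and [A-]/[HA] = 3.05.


pH = pKa + log10([A-]/[HA])
pH = 11.1 + log10(3.05)
pH = 11.5843

11.5843


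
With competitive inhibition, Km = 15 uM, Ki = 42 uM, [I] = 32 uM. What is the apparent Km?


Km_app = Km * (1 + [I]/Ki)
Km_app = 15 * (1 + 32/42)
Km_app = 26.4286 uM

26.4286 uM


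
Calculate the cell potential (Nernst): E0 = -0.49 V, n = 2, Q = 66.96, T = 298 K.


E = E0 - (RT/nF) * ln(Q)
E = -0.49 - (8.314 * 298 / (2 * 96485)) * ln(66.96)
E = -0.544 V

-0.544 V


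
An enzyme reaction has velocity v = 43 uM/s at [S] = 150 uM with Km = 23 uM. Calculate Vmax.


Vmax = v * (Km + [S]) / [S]
Vmax = 43 * (23 + 150) / 150
Vmax = 49.5933 uM/s

49.5933 uM/s


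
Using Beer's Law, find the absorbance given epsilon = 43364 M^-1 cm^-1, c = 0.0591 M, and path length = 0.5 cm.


A = epsilon * c * l
A = 43364 * 0.0591 * 0.5
A = 1281.4062

1281.4062


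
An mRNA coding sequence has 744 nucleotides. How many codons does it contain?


codons = nucleotides / 3
codons = 744 / 3 = 248

248


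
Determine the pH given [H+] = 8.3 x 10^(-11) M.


pH = -log10([H+])
pH = -log10(8.3 x 10^(-11))
pH = 10.0809

10.0809


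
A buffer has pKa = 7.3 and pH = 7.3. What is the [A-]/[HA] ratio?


[A-]/[HA] = 10^(pH - pKa)
= 10^(7.3 - 7.3)
= 1.0

1.0


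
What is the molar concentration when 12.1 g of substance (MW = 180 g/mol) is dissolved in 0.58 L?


C = (mass / MW) / volume
C = (12.1 / 180) / 0.58
C = 0.1159 M

0.1159 M


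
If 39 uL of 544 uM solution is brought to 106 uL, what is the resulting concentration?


C2 = C1 * V1 / V2
C2 = 544 * 39 / 106
C2 = 200.1509 uM

200.1509 uM


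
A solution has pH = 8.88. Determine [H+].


[H+] = 10^(-pH)
[H+] = 10^(-8.88)
[H+] = 1.318e-09 M

1.318e-09 M


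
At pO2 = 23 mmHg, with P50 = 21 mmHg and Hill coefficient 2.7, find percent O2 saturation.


Y = pO2^n / (P50^n + pO2^n)
Y = 23^2.7 / (21^2.7 + 23^2.7)
Y = 56.11%

56.11%


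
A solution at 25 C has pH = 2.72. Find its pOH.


pOH = 14 - pH
pOH = 14 - 2.72
pOH = 11.28

11.28


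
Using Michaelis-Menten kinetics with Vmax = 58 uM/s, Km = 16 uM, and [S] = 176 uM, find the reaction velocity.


v = Vmax * [S] / (Km + [S])
v = 58 * 176 / (16 + 176)
v = 53.1667 uM/s

53.1667 uM/s


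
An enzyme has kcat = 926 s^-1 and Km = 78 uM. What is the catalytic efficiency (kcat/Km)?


Catalytic efficiency = kcat / Km
= 926 / 78
= 11.8718 uM^-1*s^-1

11.8718 uM^-1*s^-1


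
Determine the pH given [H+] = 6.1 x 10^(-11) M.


pH = -log10([H+])
pH = -log10(6.1 x 10^(-11))
pH = 10.2147

10.2147


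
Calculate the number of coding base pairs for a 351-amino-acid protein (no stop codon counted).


Each amino acid = 1 codon = 3 bp
bp = 351 * 3 = 1053 bp

1053 bp


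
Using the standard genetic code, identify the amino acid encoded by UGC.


Standard genetic code lookup.
Codon UGC -> Cys

Cys


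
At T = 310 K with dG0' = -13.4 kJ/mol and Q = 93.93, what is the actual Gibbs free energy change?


dG = dG0' + RT * ln(Q) / 1000
dG = -13.4 + 8.314 * 310 * ln(93.93) / 1000
dG = -1.6923 kJ/mol

-1.6923 kJ/mol


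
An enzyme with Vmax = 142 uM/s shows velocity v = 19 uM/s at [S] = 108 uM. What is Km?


Km = [S] * (Vmax - v) / v
Km = 108 * (142 - 19) / 19
Km = 699.1579 uM

699.1579 uM
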